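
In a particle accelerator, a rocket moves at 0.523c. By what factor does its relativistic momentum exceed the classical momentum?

p_rel = γmv, p_class = mv
Ratio = γ = 1/√(1 - 0.523²)
= 1/√(0.726471) = 1.173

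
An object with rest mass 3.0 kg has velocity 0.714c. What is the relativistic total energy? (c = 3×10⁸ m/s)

γ = 1/√(1 - 0.714²) = 1.428
mc² = 3.0 × (3×10⁸)² = 2.700×10¹⁷ J
E = γmc² = 1.428 × 2.700×10¹⁷ = 3.856×10¹⁷ J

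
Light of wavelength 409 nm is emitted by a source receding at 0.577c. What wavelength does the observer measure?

β = 0.577
Wavelength Doppler factor = √(1.577/0.423) = √(3.728) = 1.9308
λ_obs = 409 × 1.9308 = 789.7 nm (redshift)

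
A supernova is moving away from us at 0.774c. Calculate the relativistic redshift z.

β = 0.774
(1+β)/(1-β) = 1.774/0.226 = 7.850
√(7.850) = 2.802
z = 2.802 - 1 = 1.802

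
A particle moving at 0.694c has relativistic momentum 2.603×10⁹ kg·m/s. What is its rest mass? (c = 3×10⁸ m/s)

γ = 1/√(1 - 0.694²) = 1.389
v = 0.694 × 3×10⁸ = 2.082×10⁸ m/s
m = p/(γv) = 2.603×10⁹/(1.389 × 2.082×10⁸) = 9.001 kg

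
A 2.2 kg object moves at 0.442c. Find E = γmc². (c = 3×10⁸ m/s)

γ = 1/√(1 - 0.442²) = 1.1148
mc² = 2.2 × (3×10⁸)² = 1.980×10¹⁷ J
E = γmc² = 1.1148 × 1.980×10¹⁷ = 2.207×10¹⁷ J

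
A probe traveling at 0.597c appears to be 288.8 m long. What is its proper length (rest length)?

Contracted length L = 288.8 m
γ = 1/√(1 - 0.597²) = 1.2465
L₀ = γL = 1.2465 × 288.8 = 360.0 m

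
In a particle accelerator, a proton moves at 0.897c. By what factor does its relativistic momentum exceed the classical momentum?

p_rel = γmv, p_class = mv
Ratio = γ = 1/√(1 - 0.897²)
= 1/√(0.195391) = 2.262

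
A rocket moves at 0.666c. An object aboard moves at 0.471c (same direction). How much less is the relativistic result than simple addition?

Classical: u' + v = 0.471 + 0.666 = 1.137c
Relativistic: u = (0.471 + 0.666)/(1 + 0.313686) = 1.137/1.313686 = 0.8655c
Difference: 1.137 - 0.8655 = 0.2715c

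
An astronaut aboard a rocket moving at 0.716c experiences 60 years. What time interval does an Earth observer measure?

Proper time Δt₀ = 60 years
γ = 1/√(1 - 0.716²) = 1.4325
Δt = γΔt₀ = 1.4325 × 60 = 85.95 years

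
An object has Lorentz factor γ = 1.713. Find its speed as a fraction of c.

From γ = 1/√(1 - v²/c²):
1/γ² = 1/1.713² = 0.3408
v²/c² = 1 - 0.3408 = 0.6592
v/c = √(0.6592) = 0.8119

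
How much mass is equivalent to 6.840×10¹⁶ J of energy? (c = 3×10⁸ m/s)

From E = mc², we get m = E/c²
c² = (3×10⁸)² = 9×10¹⁶ m²/s²
m = 6.840×10¹⁶ / 9×10¹⁶ = 0.7600 kg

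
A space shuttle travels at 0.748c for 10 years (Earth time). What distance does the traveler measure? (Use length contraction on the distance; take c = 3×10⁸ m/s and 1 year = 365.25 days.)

Earth distance: d = v × t = 0.748c × 10 yr = 7.0815×10¹⁶ m
γ = 1.5067
d' = d/γ = 7.0815×10¹⁶/1.5067 = 4.700×10¹⁶ m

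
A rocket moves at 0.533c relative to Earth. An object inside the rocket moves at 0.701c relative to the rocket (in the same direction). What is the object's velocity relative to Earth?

u = (u' + v)/(1 + u'v/c²)
Numerator: 0.701 + 0.533 = 1.234
Denominator: 1 + 0.373633 = 1.373633
u = 1.234/1.373633 = 0.8983c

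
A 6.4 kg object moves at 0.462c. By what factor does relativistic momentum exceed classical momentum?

p_rel = γmv, p_class = mv
Ratio = γ = 1/√(1 - 0.462²) = 1.128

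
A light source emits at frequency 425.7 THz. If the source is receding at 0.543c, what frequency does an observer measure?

β = v/c = 0.543
(1-β)/(1+β) = 0.457/1.543 = 0.2962
Doppler factor = √(0.2962) = 0.5442
f_obs = 425.7 × 0.5442 = 231.7 THz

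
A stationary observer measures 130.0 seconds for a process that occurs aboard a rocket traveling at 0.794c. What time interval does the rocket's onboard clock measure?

Dilated time Δt = 130.0 seconds
γ = 1/√(1 - 0.794²) = 1.645
Δt₀ = Δt/γ = 130.0/1.645 = 79.03 seconds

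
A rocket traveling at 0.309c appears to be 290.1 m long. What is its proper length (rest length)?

Contracted length L = 290.1 m
γ = 1/√(1 - 0.309²) = 1.0515
L₀ = γL = 1.0515 × 290.1 = 305.0 m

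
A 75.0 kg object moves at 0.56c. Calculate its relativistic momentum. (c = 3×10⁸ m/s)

γ = 1/√(1 - 0.56²) = 1.207
v = 0.56 × 3×10⁸ = 1.680×10⁸ m/s
p = γmv = 1.207 × 75.0 × 1.680×10⁸ = 1.521×10¹⁰ kg·m/s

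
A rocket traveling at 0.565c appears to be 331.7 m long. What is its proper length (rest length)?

Contracted length L = 331.7 m
γ = 1/√(1 - 0.565²) = 1.212
L₀ = γL = 1.212 × 331.7 = 402.0 m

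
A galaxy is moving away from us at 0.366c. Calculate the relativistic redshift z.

β = 0.366
(1+β)/(1-β) = 1.366/0.634 = 2.15457
√(2.15457) = 1.4678
z = 1.4678 - 1 = 0.4678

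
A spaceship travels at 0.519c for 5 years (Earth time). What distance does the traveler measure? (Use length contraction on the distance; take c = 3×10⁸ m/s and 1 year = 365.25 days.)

Earth distance: d = v × t = 0.519c × 5 yr = 2.457×10¹⁶ m
γ = 1.170
d' = d/γ = 2.457×10¹⁶/1.170 = 2.100×10¹⁶ m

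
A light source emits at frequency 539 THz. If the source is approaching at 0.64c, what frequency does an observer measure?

β = v/c = 0.64
(1+β)/(1-β) = 1.64/0.36 = 4.556
Doppler factor = √(4.556) = 2.134
f_obs = 539 × 2.134 = 1150 THz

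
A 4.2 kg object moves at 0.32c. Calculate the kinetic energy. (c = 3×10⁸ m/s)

γ = 1/√(1 - 0.32²) = 1.0555
γ - 1 = 0.05550
KE = (γ-1)mc² = 0.05550 × 4.2 × (3×10⁸)² = 2.098×10¹⁶ J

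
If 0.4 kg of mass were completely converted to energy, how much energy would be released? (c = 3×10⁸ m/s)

Using E = mc²:
c² = (3×10⁸)² = 9×10¹⁶ m²/s²
E = 0.4 × 9×10¹⁶ = 3.600×10¹⁶ J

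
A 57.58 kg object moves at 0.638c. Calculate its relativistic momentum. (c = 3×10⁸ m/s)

γ = 1/√(1 - 0.638²) = 1.2986
v = 0.638 × 3×10⁸ = 1.914×10⁸ m/s
p = γmv = 1.2986 × 57.58 × 1.914×10⁸ = 1.431×10¹⁰ kg·m/s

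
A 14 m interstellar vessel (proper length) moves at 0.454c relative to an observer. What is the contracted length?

Proper length L₀ = 14 m
γ = 1/√(1 - 0.454²) = 1.1223
L = L₀/γ = 14/1.1223 = 12.47 m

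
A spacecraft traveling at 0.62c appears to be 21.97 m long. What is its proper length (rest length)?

Contracted length L = 21.97 m
γ = 1/√(1 - 0.62²) = 1.2745
L₀ = γL = 1.2745 × 21.97 = 28.00 m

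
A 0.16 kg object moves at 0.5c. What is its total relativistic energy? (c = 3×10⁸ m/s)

γ = 1/√(1 - 0.5²) = 1.155
mc² = 0.16 × (3×10⁸)² = 1.440×10¹⁶ J
E = γmc² = 1.155 × 1.440×10¹⁶ = 1.663×10¹⁶ J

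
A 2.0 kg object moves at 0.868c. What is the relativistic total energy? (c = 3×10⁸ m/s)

γ = 1/√(1 - 0.868²) = 2.014
mc² = 2.0 × (3×10⁸)² = 1.800×10¹⁷ J
E = γmc² = 2.014 × 1.800×10¹⁷ = 3.625×10¹⁷ J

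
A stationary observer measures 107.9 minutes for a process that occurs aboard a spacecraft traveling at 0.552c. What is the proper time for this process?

Dilated time Δt = 107.9 minutes
γ = 1/√(1 - 0.552²) = 1.1993
Δt₀ = Δt/γ = 107.9/1.1993 = 89.97 minutes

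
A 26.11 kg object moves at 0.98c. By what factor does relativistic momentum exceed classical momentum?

p_rel = γmv, p_class = mv
Ratio = γ = 1/√(1 - 0.98²) = 5.025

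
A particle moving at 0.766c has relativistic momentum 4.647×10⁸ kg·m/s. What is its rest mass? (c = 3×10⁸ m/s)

γ = 1/√(1 - 0.766²) = 1.556
v = 0.766 × 3×10⁸ = 2.298×10⁸ m/s
m = p/(γv) = 4.647×10⁸/(1.556 × 2.298×10⁸) = 1.300 kg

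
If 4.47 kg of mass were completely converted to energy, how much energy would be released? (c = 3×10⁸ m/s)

Using E = mc²:
c² = (3×10⁸)² = 9×10¹⁶ m²/s²
E = 4.47 × 9×10¹⁶ = 4.023×10¹⁷ J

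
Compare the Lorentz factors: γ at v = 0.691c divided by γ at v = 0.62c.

γ₁ = 1/√(1 - 0.691²) = 1.383
γ₂ = 1/√(1 - 0.62²) = 1.275
γ₁/γ₂ = 1.383/1.275 = 1.085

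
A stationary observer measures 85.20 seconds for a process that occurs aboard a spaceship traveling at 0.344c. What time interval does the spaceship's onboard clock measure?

Dilated time Δt = 85.20 seconds
γ = 1/√(1 - 0.344²) = 1.065
Δt₀ = Δt/γ = 85.20/1.065 = 80.00 seconds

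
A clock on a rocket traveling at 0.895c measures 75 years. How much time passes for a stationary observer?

Proper time Δt₀ = 75 years
γ = 1/√(1 - 0.895²) = 2.2418
Δt = γΔt₀ = 2.2418 × 75 = 168.1 years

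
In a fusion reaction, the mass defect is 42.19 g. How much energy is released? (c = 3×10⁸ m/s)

Convert mass defect: Δm = 42.19 g = 0.04219 kg
E = Δm·c² = 0.04219 × (3×10⁸)²
= 0.04219 × 9×10¹⁶ = 3.797×10¹⁵ J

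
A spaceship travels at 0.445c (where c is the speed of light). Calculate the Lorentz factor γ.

v/c = 0.445, so (v/c)² = 0.198025
1 - (v/c)² = 0.801975
γ = 1/√(0.801975) = 1.117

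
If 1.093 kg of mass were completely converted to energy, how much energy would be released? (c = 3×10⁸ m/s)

Using E = mc²:
c² = (3×10⁸)² = 9×10¹⁶ m²/s²
E = 1.093 × 9×10¹⁶ = 9.837×10¹⁶ J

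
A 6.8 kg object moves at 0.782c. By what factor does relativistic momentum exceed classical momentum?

p_rel = γmv, p_class = mv
Ratio = γ = 1/√(1 - 0.782²) = 1.604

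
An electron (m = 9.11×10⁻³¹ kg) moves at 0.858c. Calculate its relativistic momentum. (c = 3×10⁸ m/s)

γ = 1/√(1 - 0.858²) = 1.9469
v = 0.858 × 3×10⁸ = 2.574×10⁸ m/s
p = γmv = 1.9469 × 9.11×10⁻³¹ × 2.574×10⁸ = 4.565×10⁻²² kg·m/s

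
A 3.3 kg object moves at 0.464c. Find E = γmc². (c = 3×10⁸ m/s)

γ = 1/√(1 - 0.464²) = 1.129
mc² = 3.3 × (3×10⁸)² = 2.970×10¹⁷ J
E = γmc² = 1.129 × 2.970×10¹⁷ = 3.353×10¹⁷ J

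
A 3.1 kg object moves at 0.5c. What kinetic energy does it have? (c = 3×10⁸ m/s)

γ = 1/√(1 - 0.5²) = 1.1547
γ - 1 = 0.1547
KE = (γ-1)mc² = 0.1547 × 3.1 × (3×10⁸)² = 4.316×10¹⁶ J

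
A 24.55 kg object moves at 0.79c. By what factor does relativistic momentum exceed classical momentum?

p_rel = γmv, p_class = mv
Ratio = γ = 1/√(1 - 0.79²) = 1.631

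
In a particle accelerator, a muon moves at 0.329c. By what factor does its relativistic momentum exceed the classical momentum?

p_rel = γmv, p_class = mv
Ratio = γ = 1/√(1 - 0.329²)
= 1/√(0.891759) = 1.059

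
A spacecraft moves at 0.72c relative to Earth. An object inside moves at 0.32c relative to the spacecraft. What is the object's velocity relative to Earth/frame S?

u = (u' + v)/(1 + u'v/c²)
Numerator: 0.32 + 0.72 = 1.04
Denominator: 1 + 0.2304 = 1.2304
u = 1.04/1.2304 = 0.8453c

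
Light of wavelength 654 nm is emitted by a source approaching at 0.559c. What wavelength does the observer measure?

β = 0.559
Wavelength Doppler factor = √(0.441/1.559) = √(0.28287) = 0.53186
λ_obs = 654 × 0.53186 = 347.8 nm (blueshift)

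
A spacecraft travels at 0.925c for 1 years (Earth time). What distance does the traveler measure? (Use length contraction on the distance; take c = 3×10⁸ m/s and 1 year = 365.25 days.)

Earth distance: d = v × t = 0.925c × 1 yr = 8.757×10¹⁵ m
γ = 2.632
d' = d/γ = 8.757×10¹⁵/2.632 = 3.327×10¹⁵ m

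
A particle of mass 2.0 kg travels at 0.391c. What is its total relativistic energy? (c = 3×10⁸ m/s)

γ = 1/√(1 - 0.391²) = 1.0865
mc² = 2.0 × (3×10⁸)² = 1.800×10¹⁷ J
E = γmc² = 1.0865 × 1.800×10¹⁷ = 1.956×10¹⁷ J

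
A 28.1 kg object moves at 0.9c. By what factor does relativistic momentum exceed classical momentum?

p_rel = γmv, p_class = mv
Ratio = γ = 1/√(1 - 0.9²) = 2.294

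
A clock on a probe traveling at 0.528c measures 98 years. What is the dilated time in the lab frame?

Proper time Δt₀ = 98 years
γ = 1/√(1 - 0.528²) = 1.178
Δt = γΔt₀ = 1.178 × 98 = 115.4 years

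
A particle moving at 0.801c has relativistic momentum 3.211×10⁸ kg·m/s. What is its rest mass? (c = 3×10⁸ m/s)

γ = 1/√(1 - 0.801²) = 1.6704
v = 0.801 × 3×10⁸ = 2.403×10⁸ m/s
m = p/(γv) = 3.211×10⁸/(1.6704 × 2.403×10⁸) = 0.8000 kg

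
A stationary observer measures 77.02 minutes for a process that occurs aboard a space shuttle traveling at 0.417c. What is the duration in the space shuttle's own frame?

Dilated time Δt = 77.02 minutes
γ = 1/√(1 - 0.417²) = 1.10022
Δt₀ = Δt/γ = 77.02/1.10022 = 70.00 minutes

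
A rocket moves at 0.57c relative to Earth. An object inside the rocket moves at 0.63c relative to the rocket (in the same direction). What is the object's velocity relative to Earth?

u = (u' + v)/(1 + u'v/c²)
Numerator: 0.63 + 0.57 = 1.2
Denominator: 1 + 0.3591 = 1.3591
u = 1.2/1.3591 = 0.8829c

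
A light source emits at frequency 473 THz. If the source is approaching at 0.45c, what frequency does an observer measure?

β = v/c = 0.45
(1+β)/(1-β) = 1.45/0.55 = 2.6364
Doppler factor = √(2.6364) = 1.6237
f_obs = 473 × 1.6237 = 768.0 THz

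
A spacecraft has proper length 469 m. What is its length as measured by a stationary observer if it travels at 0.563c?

Proper length L₀ = 469 m
γ = 1/√(1 - 0.563²) = 1.210
L = L₀/γ = 469/1.210 = 387.6 m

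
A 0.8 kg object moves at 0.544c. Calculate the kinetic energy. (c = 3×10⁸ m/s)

γ = 1/√(1 - 0.544²) = 1.1918
γ - 1 = 0.1918
KE = (γ-1)mc² = 0.1918 × 0.8 × (3×10⁸)² = 1.381×10¹⁶ J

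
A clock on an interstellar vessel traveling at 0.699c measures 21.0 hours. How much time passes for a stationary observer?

Proper time Δt₀ = 21.0 hours
γ = 1/√(1 - 0.699²) = 1.3984
Δt = γΔt₀ = 1.3984 × 21.0 = 29.37 hours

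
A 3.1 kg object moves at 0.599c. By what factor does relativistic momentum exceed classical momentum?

p_rel = γmv, p_class = mv
Ratio = γ = 1/√(1 - 0.599²) = 1.249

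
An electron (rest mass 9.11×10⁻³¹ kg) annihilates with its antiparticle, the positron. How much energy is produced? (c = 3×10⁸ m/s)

Both particles have the same rest mass, so total mass = 2m
E = 2m·c² = 2 × 9.11×10⁻³¹ × (3×10⁸)²
= 2 × 9.11×10⁻³¹ × 9×10¹⁶
= 1.640×10⁻¹³ J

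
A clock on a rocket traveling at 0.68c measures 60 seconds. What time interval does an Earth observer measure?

Proper time Δt₀ = 60 seconds
γ = 1/√(1 - 0.68²) = 1.3639
Δt = γΔt₀ = 1.3639 × 60 = 81.83 seconds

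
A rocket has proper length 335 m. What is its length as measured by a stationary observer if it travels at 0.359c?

Proper length L₀ = 335 m
γ = 1/√(1 - 0.359²) = 1.0714
L = L₀/γ = 335/1.0714 = 312.7 m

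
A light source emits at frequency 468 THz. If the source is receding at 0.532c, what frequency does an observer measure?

β = v/c = 0.532
(1-β)/(1+β) = 0.468/1.532 = 0.3055
Doppler factor = √(0.3055) = 0.5527
f_obs = 468 × 0.5527 = 258.7 THz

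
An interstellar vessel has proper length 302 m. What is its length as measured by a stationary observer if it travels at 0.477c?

Proper length L₀ = 302 m
γ = 1/√(1 - 0.477²) = 1.138
L = L₀/γ = 302/1.138 = 265.4 m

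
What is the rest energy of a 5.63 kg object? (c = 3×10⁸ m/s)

c² = (3×10⁸)² = 9.000×10¹⁶ m²/s²
E₀ = mc² = 5.63 × 9.000×10¹⁶ = 5.067×10¹⁷ J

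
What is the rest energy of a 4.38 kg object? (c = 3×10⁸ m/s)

c² = (3×10⁸)² = 9.000×10¹⁶ m²/s²
E₀ = mc² = 4.38 × 9.000×10¹⁶ = 3.942×10¹⁷ J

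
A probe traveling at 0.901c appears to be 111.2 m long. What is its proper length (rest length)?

Contracted length L = 111.2 m
γ = 1/√(1 - 0.901²) = 2.305
L₀ = γL = 2.305 × 111.2 = 256.3 m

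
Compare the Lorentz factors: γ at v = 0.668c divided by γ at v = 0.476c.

γ₁ = 1/√(1 - 0.668²) = 1.344
γ₂ = 1/√(1 - 0.476²) = 1.137
γ₁/γ₂ = 1.344/1.137 = 1.182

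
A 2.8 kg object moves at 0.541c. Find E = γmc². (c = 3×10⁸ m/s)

γ = 1/√(1 - 0.541²) = 1.189
mc² = 2.8 × (3×10⁸)² = 2.520×10¹⁷ J
E = γmc² = 1.189 × 2.520×10¹⁷ = 2.996×10¹⁷ J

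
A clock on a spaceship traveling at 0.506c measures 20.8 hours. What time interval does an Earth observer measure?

Proper time Δt₀ = 20.8 hours
γ = 1/√(1 - 0.506²) = 1.1594
Δt = γΔt₀ = 1.1594 × 20.8 = 24.12 hours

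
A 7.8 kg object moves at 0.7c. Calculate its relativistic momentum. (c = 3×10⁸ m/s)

γ = 1/√(1 - 0.7²) = 1.4003
v = 0.7 × 3×10⁸ = 2.100×10⁸ m/s
p = γmv = 1.4003 × 7.8 × 2.100×10⁸ = 2.294×10⁹ kg·m/s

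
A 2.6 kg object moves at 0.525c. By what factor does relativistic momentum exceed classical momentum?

p_rel = γmv, p_class = mv
Ratio = γ = 1/√(1 - 0.525²) = 1.175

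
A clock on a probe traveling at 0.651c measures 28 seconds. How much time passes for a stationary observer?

Proper time Δt₀ = 28 seconds
γ = 1/√(1 - 0.651²) = 1.3174
Δt = γΔt₀ = 1.3174 × 28 = 36.89 seconds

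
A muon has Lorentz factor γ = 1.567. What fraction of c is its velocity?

From γ = 1/√(1 - v²/c²):
1/γ² = 1/1.567² = 0.4073
v²/c² = 1 - 0.4073 = 0.5927
v/c = √(0.5927) = 0.7699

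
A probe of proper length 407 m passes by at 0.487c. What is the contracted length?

Proper length L₀ = 407 m
γ = 1/√(1 - 0.487²) = 1.145
L = L₀/γ = 407/1.145 = 355.5 m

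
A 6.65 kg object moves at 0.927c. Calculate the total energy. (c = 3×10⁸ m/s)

γ = 1/√(1 - 0.927²) = 2.666
mc² = 6.65 × (3×10⁸)² = 5.985×10¹⁷ J
E = γmc² = 2.666 × 5.985×10¹⁷ = 1.596×10¹⁸ J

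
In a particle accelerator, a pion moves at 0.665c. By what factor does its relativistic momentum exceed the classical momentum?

p_rel = γmv, p_class = mv
Ratio = γ = 1/√(1 - 0.665²)
= 1/√(0.557775) = 1.339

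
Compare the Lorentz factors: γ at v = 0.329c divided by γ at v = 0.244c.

γ₁ = 1/√(1 - 0.329²) = 1.059
γ₂ = 1/√(1 - 0.244²) = 1.031
γ₁/γ₂ = 1.059/1.031 = 1.027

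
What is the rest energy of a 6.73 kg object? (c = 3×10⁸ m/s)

c² = (3×10⁸)² = 9.000×10¹⁶ m²/s²
E₀ = mc² = 6.73 × 9.000×10¹⁶ = 6.057×10¹⁷ J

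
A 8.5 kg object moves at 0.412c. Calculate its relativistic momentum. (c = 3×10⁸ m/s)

γ = 1/√(1 - 0.412²) = 1.097
v = 0.412 × 3×10⁸ = 1.236×10⁸ m/s
p = γmv = 1.097 × 8.5 × 1.236×10⁸ = 1.153×10⁹ kg·m/s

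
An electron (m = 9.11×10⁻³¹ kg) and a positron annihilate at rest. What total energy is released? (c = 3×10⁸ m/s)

Both particles have the same rest mass, so total mass = 2m
E = 2m·c² = 2 × 9.11×10⁻³¹ × (3×10⁸)²
= 2 × 9.11×10⁻³¹ × 9×10¹⁶
= 1.640×10⁻¹³ J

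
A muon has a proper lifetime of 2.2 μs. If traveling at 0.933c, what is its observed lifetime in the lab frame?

Proper lifetime τ₀ = 2.2 μs
γ = 1/√(1 - 0.933²) = 2.7787
τ = γτ₀ = 2.7787 × 2.2 μs = 6.113 μs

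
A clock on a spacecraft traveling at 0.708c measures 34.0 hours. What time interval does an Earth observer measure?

Proper time Δt₀ = 34.0 hours
γ = 1/√(1 - 0.708²) = 1.416
Δt = γΔt₀ = 1.416 × 34.0 = 48.14 hours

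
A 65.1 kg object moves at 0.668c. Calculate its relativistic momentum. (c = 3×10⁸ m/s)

γ = 1/√(1 - 0.668²) = 1.344
v = 0.668 × 3×10⁸ = 2.004×10⁸ m/s
p = γmv = 1.344 × 65.1 × 2.004×10⁸ = 1.753×10¹⁰ kg·m/s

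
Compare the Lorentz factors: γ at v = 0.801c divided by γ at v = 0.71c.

γ₁ = 1/√(1 - 0.801²) = 1.670
γ₂ = 1/√(1 - 0.71²) = 1.420
γ₁/γ₂ = 1.670/1.420 = 1.176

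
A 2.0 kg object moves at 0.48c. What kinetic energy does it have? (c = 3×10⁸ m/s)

γ = 1/√(1 - 0.48²) = 1.1399
γ - 1 = 0.1399
KE = (γ-1)mc² = 0.1399 × 2.0 × (3×10⁸)² = 2.518×10¹⁶ J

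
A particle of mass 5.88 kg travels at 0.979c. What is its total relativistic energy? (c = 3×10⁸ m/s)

γ = 1/√(1 - 0.979²) = 4.905
mc² = 5.88 × (3×10⁸)² = 5.292×10¹⁷ J
E = γmc² = 4.905 × 5.292×10¹⁷ = 2.596×10¹⁸ J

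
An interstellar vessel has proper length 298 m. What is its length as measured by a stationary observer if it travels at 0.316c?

Proper length L₀ = 298 m
γ = 1/√(1 - 0.316²) = 1.054
L = L₀/γ = 298/1.054 = 282.7 m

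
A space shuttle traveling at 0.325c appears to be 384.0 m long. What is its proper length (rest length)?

Contracted length L = 384.0 m
γ = 1/√(1 - 0.325²) = 1.0574
L₀ = γL = 1.0574 × 384.0 = 406.0 m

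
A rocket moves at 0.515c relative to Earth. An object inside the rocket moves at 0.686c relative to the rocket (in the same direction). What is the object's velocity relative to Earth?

u = (u' + v)/(1 + u'v/c²)
Numerator: 0.686 + 0.515 = 1.201
Denominator: 1 + 0.35329 = 1.35329
u = 1.201/1.35329 = 0.8875c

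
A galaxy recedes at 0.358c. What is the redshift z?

β = 0.358
(1+β)/(1-β) = 1.358/0.642 = 2.1153
√(2.1153) = 1.4544
z = 1.4544 - 1 = 0.4544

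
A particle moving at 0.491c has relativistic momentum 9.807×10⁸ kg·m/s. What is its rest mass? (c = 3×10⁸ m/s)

γ = 1/√(1 - 0.491²) = 1.148
v = 0.491 × 3×10⁸ = 1.473×10⁸ m/s
m = p/(γv) = 9.807×10⁸/(1.148 × 1.473×10⁸) = 5.800 kg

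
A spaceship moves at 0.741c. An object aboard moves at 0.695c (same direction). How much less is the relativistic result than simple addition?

Classical: u' + v = 0.695 + 0.741 = 1.436c
Relativistic: u = (0.695 + 0.741)/(1 + 0.514995) = 1.436/1.514995 = 0.9479c
Difference: 1.436 - 0.9479 = 0.4881c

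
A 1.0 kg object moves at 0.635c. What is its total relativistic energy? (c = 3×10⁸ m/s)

γ = 1/√(1 - 0.635²) = 1.294
mc² = 1.0 × (3×10⁸)² = 9.000×10¹⁶ J
E = γmc² = 1.294 × 9.000×10¹⁶ = 1.165×10¹⁷ J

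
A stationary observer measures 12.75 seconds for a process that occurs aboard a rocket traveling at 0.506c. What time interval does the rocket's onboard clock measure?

Dilated time Δt = 12.75 seconds
γ = 1/√(1 - 0.506²) = 1.159
Δt₀ = Δt/γ = 12.75/1.159 = 11.00 seconds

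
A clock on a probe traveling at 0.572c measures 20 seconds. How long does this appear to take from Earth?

Proper time Δt₀ = 20 seconds
γ = 1/√(1 - 0.572²) = 1.219
Δt = γΔt₀ = 1.219 × 20 = 24.38 seconds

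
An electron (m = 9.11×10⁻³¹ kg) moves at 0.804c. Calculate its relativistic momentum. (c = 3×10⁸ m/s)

γ = 1/√(1 - 0.804²) = 1.6817
v = 0.804 × 3×10⁸ = 2.412×10⁸ m/s
p = γmv = 1.6817 × 9.11×10⁻³¹ × 2.412×10⁸ = 3.695×10⁻²² kg·m/s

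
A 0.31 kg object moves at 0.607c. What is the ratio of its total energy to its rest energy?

E = γmc², E₀ = mc²
E/E₀ = γ = 1/√(1 - 0.607²) = 1.258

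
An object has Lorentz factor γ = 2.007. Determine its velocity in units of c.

From γ = 1/√(1 - v²/c²):
1/γ² = 1/2.007² = 0.2483
v²/c² = 1 - 0.2483 = 0.7517
v/c = √(0.7517) = 0.8670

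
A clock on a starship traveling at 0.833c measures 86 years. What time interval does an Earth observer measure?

Proper time Δt₀ = 86 years
γ = 1/√(1 - 0.833²) = 1.807
Δt = γΔt₀ = 1.807 × 86 = 155.4 years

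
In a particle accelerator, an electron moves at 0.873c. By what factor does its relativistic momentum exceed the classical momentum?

p_rel = γmv, p_class = mv
Ratio = γ = 1/√(1 - 0.873²)
= 1/√(0.237871) = 2.050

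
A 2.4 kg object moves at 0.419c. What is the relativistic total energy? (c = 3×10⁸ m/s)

γ = 1/√(1 - 0.419²) = 1.1013
mc² = 2.4 × (3×10⁸)² = 2.160×10¹⁷ J
E = γmc² = 1.1013 × 2.160×10¹⁷ = 2.379×10¹⁷ J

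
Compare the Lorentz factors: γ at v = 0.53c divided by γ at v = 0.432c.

γ₁ = 1/√(1 - 0.53²) = 1.17925
γ₂ = 1/√(1 - 0.432²) = 1.10880
γ₁/γ₂ = 1.17925/1.10880 = 1.064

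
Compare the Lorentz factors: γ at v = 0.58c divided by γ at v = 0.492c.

γ₁ = 1/√(1 - 0.58²) = 1.228
γ₂ = 1/√(1 - 0.492²) = 1.149
γ₁/γ₂ = 1.228/1.149 = 1.069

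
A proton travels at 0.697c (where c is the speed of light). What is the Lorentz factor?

v/c = 0.697, so (v/c)² = 0.485809
1 - (v/c)² = 0.514191
γ = 1/√(0.514191) = 1.395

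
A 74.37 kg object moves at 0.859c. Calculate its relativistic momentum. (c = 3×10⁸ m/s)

γ = 1/√(1 - 0.859²) = 1.953
v = 0.859 × 3×10⁸ = 2.577×10⁸ m/s
p = γmv = 1.953 × 74.37 × 2.577×10⁸ = 3.743×10¹⁰ kg·m/s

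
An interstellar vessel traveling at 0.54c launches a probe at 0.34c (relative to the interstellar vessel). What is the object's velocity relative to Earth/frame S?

u = (u' + v)/(1 + u'v/c²)
Numerator: 0.34 + 0.54 = 0.88
Denominator: 1 + 0.1836 = 1.1836
u = 0.88/1.1836 = 0.7435c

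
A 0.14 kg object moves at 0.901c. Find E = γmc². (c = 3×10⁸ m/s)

γ = 1/√(1 - 0.901²) = 2.305
mc² = 0.14 × (3×10⁸)² = 1.260×10¹⁶ J
E = γmc² = 2.305 × 1.260×10¹⁶ = 2.904×10¹⁶ J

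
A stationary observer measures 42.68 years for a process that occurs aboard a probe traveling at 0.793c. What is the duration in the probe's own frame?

Dilated time Δt = 42.68 years
γ = 1/√(1 - 0.793²) = 1.6414
Δt₀ = Δt/γ = 42.68/1.6414 = 26.00 years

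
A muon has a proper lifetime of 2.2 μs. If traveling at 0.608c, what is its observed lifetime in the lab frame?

Proper lifetime τ₀ = 2.2 μs
γ = 1/√(1 - 0.608²) = 1.2595
τ = γτ₀ = 1.2595 × 2.2 μs = 2.771 μs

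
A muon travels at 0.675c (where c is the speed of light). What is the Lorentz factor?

v/c = 0.675, so (v/c)² = 0.455625
1 - (v/c)² = 0.544375
γ = 1/√(0.544375) = 1.355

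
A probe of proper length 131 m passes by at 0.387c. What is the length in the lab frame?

Proper length L₀ = 131 m
γ = 1/√(1 - 0.387²) = 1.0845
L = L₀/γ = 131/1.0845 = 120.8 m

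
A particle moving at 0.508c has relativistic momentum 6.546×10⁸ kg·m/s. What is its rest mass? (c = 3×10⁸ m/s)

γ = 1/√(1 - 0.508²) = 1.161
v = 0.508 × 3×10⁸ = 1.524×10⁸ m/s
m = p/(γv) = 6.546×10⁸/(1.161 × 1.524×10⁸) = 3.700 kg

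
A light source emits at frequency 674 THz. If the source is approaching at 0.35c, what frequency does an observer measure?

β = v/c = 0.35
(1+β)/(1-β) = 1.35/0.65 = 2.0769
Doppler factor = √(2.0769) = 1.44115
f_obs = 674 × 1.44115 = 971.3 THz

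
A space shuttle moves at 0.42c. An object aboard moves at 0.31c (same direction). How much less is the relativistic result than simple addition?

Classical: u' + v = 0.31 + 0.42 = 0.73c
Relativistic: u = (0.31 + 0.42)/(1 + 0.1302) = 0.73/1.1302 = 0.6459c
Difference: 0.73 - 0.6459 = 0.08410c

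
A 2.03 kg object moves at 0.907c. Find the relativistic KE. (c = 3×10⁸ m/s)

γ = 1/√(1 - 0.907²) = 2.3746
γ - 1 = 1.3746
KE = (γ-1)mc² = 1.3746 × 2.03 × (3×10⁸)² = 2.511×10¹⁷ J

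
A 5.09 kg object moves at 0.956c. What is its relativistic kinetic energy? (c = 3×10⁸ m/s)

γ = 1/√(1 - 0.956²) = 3.4087
γ - 1 = 2.4087
KE = (γ-1)mc² = 2.4087 × 5.09 × (3×10⁸)² = 1.103×10¹⁸ J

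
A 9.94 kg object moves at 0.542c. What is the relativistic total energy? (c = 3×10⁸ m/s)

γ = 1/√(1 - 0.542²) = 1.190
mc² = 9.94 × (3×10⁸)² = 8.946×10¹⁷ J
E = γmc² = 1.190 × 8.946×10¹⁷ = 1.065×10¹⁸ J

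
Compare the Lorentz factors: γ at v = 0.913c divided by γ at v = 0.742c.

γ₁ = 1/√(1 - 0.913²) = 2.451
γ₂ = 1/√(1 - 0.742²) = 1.492
γ₁/γ₂ = 2.451/1.492 = 1.643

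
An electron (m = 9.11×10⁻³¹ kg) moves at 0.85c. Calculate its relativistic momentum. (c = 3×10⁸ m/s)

γ = 1/√(1 - 0.85²) = 1.8983
v = 0.85 × 3×10⁸ = 2.550×10⁸ m/s
p = γmv = 1.8983 × 9.11×10⁻³¹ × 2.550×10⁸ = 4.410×10⁻²² kg·m/s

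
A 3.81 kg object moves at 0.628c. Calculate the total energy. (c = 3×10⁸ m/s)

γ = 1/√(1 - 0.628²) = 1.285
mc² = 3.81 × (3×10⁸)² = 3.429×10¹⁷ J
E = γmc² = 1.285 × 3.429×10¹⁷ = 4.406×10¹⁷ J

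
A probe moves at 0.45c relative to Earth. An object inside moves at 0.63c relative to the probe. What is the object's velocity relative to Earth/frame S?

u = (u' + v)/(1 + u'v/c²)
Numerator: 0.63 + 0.45 = 1.08
Denominator: 1 + 0.2835 = 1.2835
u = 1.08/1.2835 = 0.8414c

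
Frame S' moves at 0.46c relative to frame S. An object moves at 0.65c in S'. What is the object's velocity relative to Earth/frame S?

u = (u' + v)/(1 + u'v/c²)
Numerator: 0.65 + 0.46 = 1.11
Denominator: 1 + 0.299 = 1.299
u = 1.11/1.299 = 0.8545c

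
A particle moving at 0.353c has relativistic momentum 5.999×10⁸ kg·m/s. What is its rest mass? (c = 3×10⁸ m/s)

γ = 1/√(1 - 0.353²) = 1.0688
v = 0.353 × 3×10⁸ = 1.059×10⁸ m/s
m = p/(γv) = 5.999×10⁸/(1.0688 × 1.059×10⁸) = 5.300 kg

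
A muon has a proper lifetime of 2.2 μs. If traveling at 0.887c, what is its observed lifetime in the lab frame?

Proper lifetime τ₀ = 2.2 μs
γ = 1/√(1 - 0.887²) = 2.1656
τ = γτ₀ = 2.1656 × 2.2 μs = 4.764 μs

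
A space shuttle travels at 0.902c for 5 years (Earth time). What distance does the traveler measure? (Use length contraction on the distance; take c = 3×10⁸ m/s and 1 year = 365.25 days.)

Earth distance: d = v × t = 0.902c × 5 yr = 4.2697×10¹⁶ m
γ = 2.3162
d' = d/γ = 4.2697×10¹⁶/2.3162 = 1.843×10¹⁶ m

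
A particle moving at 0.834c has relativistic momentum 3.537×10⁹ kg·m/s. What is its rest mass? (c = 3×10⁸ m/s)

γ = 1/√(1 - 0.834²) = 1.8124
v = 0.834 × 3×10⁸ = 2.502×10⁸ m/s
m = p/(γv) = 3.537×10⁹/(1.8124 × 2.502×10⁸) = 7.800 kg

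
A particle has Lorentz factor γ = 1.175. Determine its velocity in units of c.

From γ = 1/√(1 - v²/c²):
1/γ² = 1/1.175² = 0.7243
v²/c² = 1 - 0.7243 = 0.2757
v/c = √(0.2757) = 0.5251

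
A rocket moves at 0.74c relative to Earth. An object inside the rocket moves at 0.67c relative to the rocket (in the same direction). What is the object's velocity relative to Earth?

u = (u' + v)/(1 + u'v/c²)
Numerator: 0.67 + 0.74 = 1.41
Denominator: 1 + 0.4958 = 1.4958
u = 1.41/1.4958 = 0.9426c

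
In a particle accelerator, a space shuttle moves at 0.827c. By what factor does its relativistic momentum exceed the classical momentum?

p_rel = γmv, p_class = mv
Ratio = γ = 1/√(1 - 0.827²)
= 1/√(0.316071) = 1.779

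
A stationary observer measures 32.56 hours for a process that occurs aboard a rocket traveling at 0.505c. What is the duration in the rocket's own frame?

Dilated time Δt = 32.56 hours
γ = 1/√(1 - 0.505²) = 1.1586
Δt₀ = Δt/γ = 32.56/1.1586 = 28.10 hours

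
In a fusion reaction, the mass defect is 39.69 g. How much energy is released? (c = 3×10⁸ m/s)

Convert mass defect: Δm = 39.69 g = 0.03969 kg
E = Δm·c² = 0.03969 × (3×10⁸)²
= 0.03969 × 9×10¹⁶ = 3.572×10¹⁵ J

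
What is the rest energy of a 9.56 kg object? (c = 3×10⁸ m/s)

c² = (3×10⁸)² = 9.000×10¹⁶ m²/s²
E₀ = mc² = 9.56 × 9.000×10¹⁶ = 8.604×10¹⁷ J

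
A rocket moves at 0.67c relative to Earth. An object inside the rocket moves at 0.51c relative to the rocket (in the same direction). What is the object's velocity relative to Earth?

u = (u' + v)/(1 + u'v/c²)
Numerator: 0.51 + 0.67 = 1.18
Denominator: 1 + 0.3417 = 1.3417
u = 1.18/1.3417 = 0.8795c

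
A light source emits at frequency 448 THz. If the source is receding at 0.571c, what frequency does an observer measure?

β = v/c = 0.571
(1-β)/(1+β) = 0.429/1.571 = 0.2731
Doppler factor = √(0.2731) = 0.5226
f_obs = 448 × 0.5226 = 234.1 THz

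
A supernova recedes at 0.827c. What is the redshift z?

β = 0.827
(1+β)/(1-β) = 1.827/0.173 = 10.56
√(10.56) = 3.250
z = 3.250 - 1 = 2.250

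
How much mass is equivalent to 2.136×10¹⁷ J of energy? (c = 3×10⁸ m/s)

From E = mc², we get m = E/c²
c² = (3×10⁸)² = 9×10¹⁶ m²/s²
m = 2.136×10¹⁷ / 9×10¹⁶ = 2.373 kg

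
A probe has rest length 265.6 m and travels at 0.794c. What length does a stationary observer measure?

Proper length L₀ = 265.6 m
γ = 1/√(1 - 0.794²) = 1.645
L = L₀/γ = 265.6/1.645 = 161.5 m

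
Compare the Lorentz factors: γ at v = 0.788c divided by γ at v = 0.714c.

γ₁ = 1/√(1 - 0.788²) = 1.624
γ₂ = 1/√(1 - 0.714²) = 1.428
γ₁/γ₂ = 1.624/1.428 = 1.137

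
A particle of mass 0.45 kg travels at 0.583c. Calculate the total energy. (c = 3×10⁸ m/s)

γ = 1/√(1 - 0.583²) = 1.2308
mc² = 0.45 × (3×10⁸)² = 4.050×10¹⁶ J
E = γmc² = 1.2308 × 4.050×10¹⁶ = 4.985×10¹⁶ J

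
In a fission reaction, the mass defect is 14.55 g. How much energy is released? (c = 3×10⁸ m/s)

Convert mass defect: Δm = 14.55 g = 0.01455 kg
E = Δm·c² = 0.01455 × (3×10⁸)²
= 0.01455 × 9×10¹⁶ = 1.310×10¹⁵ J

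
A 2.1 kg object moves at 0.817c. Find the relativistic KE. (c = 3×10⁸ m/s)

γ = 1/√(1 - 0.817²) = 1.7342
γ - 1 = 0.7342
KE = (γ-1)mc² = 0.7342 × 2.1 × (3×10⁸)² = 1.388×10¹⁷ J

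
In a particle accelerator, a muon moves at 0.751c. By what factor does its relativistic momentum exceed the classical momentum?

p_rel = γmv, p_class = mv
Ratio = γ = 1/√(1 - 0.751²)
= 1/√(0.435999) = 1.514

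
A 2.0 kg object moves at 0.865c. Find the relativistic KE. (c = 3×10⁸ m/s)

γ = 1/√(1 - 0.865²) = 1.9929
γ - 1 = 0.9929
KE = (γ-1)mc² = 0.9929 × 2.0 × (3×10⁸)² = 1.787×10¹⁷ J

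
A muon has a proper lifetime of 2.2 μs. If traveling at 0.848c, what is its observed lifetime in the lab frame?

Proper lifetime τ₀ = 2.2 μs
γ = 1/√(1 - 0.848²) = 1.887
τ = γτ₀ = 1.887 × 2.2 μs = 4.151 μs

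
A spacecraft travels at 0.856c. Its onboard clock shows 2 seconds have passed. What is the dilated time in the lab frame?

Proper time Δt₀ = 2 seconds
γ = 1/√(1 - 0.856²) = 1.9343
Δt = γΔt₀ = 1.9343 × 2 = 3.869 seconds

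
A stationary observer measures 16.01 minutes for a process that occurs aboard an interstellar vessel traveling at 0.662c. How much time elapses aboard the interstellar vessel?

Dilated time Δt = 16.01 minutes
γ = 1/√(1 - 0.662²) = 1.334
Δt₀ = Δt/γ = 16.01/1.334 = 12.00 minutes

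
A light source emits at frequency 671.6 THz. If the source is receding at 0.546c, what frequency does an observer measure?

β = v/c = 0.546
(1-β)/(1+β) = 0.454/1.546 = 0.2937
Doppler factor = √(0.2937) = 0.5419
f_obs = 671.6 × 0.5419 = 363.9 THz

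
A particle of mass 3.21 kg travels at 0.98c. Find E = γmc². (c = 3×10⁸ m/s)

γ = 1/√(1 - 0.98²) = 5.025
mc² = 3.21 × (3×10⁸)² = 2.889×10¹⁷ J
E = γmc² = 5.025 × 2.889×10¹⁷ = 1.452×10¹⁸ J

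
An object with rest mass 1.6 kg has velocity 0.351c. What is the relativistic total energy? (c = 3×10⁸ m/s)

γ = 1/√(1 - 0.351²) = 1.068
mc² = 1.6 × (3×10⁸)² = 1.440×10¹⁷ J
E = γmc² = 1.068 × 1.440×10¹⁷ = 1.538×10¹⁷ J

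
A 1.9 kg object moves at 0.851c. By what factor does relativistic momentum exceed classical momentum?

p_rel = γmv, p_class = mv
Ratio = γ = 1/√(1 - 0.851²) = 1.904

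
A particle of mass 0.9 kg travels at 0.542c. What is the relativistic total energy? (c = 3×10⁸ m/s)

γ = 1/√(1 - 0.542²) = 1.190
mc² = 0.9 × (3×10⁸)² = 8.100×10¹⁶ J
E = γmc² = 1.190 × 8.100×10¹⁶ = 9.639×10¹⁶ J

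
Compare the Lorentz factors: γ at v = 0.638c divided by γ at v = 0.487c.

γ₁ = 1/√(1 - 0.638²) = 1.299
γ₂ = 1/√(1 - 0.487²) = 1.145
γ₁/γ₂ = 1.299/1.145 = 1.134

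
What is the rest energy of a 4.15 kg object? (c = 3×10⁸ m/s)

c² = (3×10⁸)² = 9.000×10¹⁶ m²/s²
E₀ = mc² = 4.15 × 9.000×10¹⁶ = 3.735×10¹⁷ J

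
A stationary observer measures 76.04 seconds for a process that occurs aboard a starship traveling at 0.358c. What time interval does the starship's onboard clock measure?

Dilated time Δt = 76.04 seconds
γ = 1/√(1 - 0.358²) = 1.071
Δt₀ = Δt/γ = 76.04/1.071 = 71.00 seconds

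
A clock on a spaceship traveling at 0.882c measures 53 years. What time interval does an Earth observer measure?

Proper time Δt₀ = 53 years
γ = 1/√(1 - 0.882²) = 2.122
Δt = γΔt₀ = 2.122 × 53 = 112.5 years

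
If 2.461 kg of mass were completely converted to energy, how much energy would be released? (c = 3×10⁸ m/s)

Using E = mc²:
c² = (3×10⁸)² = 9×10¹⁶ m²/s²
E = 2.461 × 9×10¹⁶ = 2.215×10¹⁷ J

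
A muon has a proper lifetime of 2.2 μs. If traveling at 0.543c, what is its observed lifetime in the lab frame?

Proper lifetime τ₀ = 2.2 μs
γ = 1/√(1 - 0.543²) = 1.191
τ = γτ₀ = 1.191 × 2.2 μs = 2.620 μs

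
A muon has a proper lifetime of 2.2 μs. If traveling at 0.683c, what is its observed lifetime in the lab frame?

Proper lifetime τ₀ = 2.2 μs
γ = 1/√(1 - 0.683²) = 1.369
τ = γτ₀ = 1.369 × 2.2 μs = 3.012 μs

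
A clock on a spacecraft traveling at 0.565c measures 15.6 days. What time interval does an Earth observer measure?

Proper time Δt₀ = 15.6 days
γ = 1/√(1 - 0.565²) = 1.212
Δt = γΔt₀ = 1.212 × 15.6 = 18.91 days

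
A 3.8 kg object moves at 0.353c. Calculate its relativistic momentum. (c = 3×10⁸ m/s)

γ = 1/√(1 - 0.353²) = 1.0688
v = 0.353 × 3×10⁸ = 1.059×10⁸ m/s
p = γmv = 1.0688 × 3.8 × 1.059×10⁸ = 4.301×10⁸ kg·m/s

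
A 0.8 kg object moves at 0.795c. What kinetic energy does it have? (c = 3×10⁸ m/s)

γ = 1/√(1 - 0.795²) = 1.6485
γ - 1 = 0.6485
KE = (γ-1)mc² = 0.6485 × 0.8 × (3×10⁸)² = 4.669×10¹⁶ J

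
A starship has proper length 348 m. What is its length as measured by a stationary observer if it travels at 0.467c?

Proper length L₀ = 348 m
γ = 1/√(1 - 0.467²) = 1.131
L = L₀/γ = 348/1.131 = 307.7 m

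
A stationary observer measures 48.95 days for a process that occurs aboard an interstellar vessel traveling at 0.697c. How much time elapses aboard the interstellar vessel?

Dilated time Δt = 48.95 days
γ = 1/√(1 - 0.697²) = 1.3946
Δt₀ = Δt/γ = 48.95/1.3946 = 35.10 days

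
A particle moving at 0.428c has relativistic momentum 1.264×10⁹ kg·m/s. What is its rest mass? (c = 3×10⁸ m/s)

γ = 1/√(1 - 0.428²) = 1.1065
v = 0.428 × 3×10⁸ = 1.284×10⁸ m/s
m = p/(γv) = 1.264×10⁹/(1.1065 × 1.284×10⁸) = 8.897 kg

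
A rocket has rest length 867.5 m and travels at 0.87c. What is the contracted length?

Proper length L₀ = 867.5 m
γ = 1/√(1 - 0.87²) = 2.0282
L = L₀/γ = 867.5/2.0282 = 427.7 m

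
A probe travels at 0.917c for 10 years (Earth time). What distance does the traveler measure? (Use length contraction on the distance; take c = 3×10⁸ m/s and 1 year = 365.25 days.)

Earth distance: d = v × t = 0.917c × 10 yr = 8.681×10¹⁶ m
γ = 2.507
d' = d/γ = 8.681×10¹⁶/2.507 = 3.463×10¹⁶ m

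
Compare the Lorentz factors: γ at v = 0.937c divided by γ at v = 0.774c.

γ₁ = 1/√(1 - 0.937²) = 2.863
γ₂ = 1/√(1 - 0.774²) = 1.579
γ₁/γ₂ = 2.863/1.579 = 1.813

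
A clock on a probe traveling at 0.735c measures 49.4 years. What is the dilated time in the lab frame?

Proper time Δt₀ = 49.4 years
γ = 1/√(1 - 0.735²) = 1.47478
Δt = γΔt₀ = 1.47478 × 49.4 = 72.85 years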